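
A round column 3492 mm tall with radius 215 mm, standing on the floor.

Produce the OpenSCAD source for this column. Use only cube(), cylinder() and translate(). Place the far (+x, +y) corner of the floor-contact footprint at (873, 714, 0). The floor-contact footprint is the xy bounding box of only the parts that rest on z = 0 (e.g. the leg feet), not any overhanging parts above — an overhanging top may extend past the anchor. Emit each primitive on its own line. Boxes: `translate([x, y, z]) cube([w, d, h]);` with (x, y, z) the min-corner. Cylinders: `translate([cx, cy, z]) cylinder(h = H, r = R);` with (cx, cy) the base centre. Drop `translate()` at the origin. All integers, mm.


translate([658, 499, 0]) cylinder(h = 3492, r = 215);


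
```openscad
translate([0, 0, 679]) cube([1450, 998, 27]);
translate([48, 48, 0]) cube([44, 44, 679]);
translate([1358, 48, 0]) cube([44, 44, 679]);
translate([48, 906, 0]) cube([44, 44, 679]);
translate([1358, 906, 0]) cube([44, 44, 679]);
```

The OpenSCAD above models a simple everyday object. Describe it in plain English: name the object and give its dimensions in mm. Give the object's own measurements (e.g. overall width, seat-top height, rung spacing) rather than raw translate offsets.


A rectangular dining table. The top is 1450×998×27 mm with its upper surface at z = 706 mm. It stands on four 44×44 mm square legs, each inset 48 mm from the nearest pair of top edges, running from the floor to the underside of the top.


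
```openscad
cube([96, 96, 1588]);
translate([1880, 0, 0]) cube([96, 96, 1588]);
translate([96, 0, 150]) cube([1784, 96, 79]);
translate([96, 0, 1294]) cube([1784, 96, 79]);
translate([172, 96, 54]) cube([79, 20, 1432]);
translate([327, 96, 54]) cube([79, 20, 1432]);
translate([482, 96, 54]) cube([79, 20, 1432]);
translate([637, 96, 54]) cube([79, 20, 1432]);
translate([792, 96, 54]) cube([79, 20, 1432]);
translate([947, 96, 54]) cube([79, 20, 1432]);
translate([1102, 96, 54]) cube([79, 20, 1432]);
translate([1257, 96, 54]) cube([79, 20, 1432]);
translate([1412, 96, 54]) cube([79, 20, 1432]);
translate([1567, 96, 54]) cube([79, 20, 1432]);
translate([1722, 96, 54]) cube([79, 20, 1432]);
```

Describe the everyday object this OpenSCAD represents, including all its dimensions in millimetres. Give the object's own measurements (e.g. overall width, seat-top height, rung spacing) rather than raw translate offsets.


A fence section. Two 96×96 mm posts, 1588 mm tall, stand on the floor with a clear span of 1784 mm between their inner faces. Two horizontal rails of 96×79 mm section span the gap between the posts with their undersides at z = 150 mm and z = 1294 mm, flush with the posts' −y face. 11 pickets, each 79 mm wide, 20 mm thick and 1432 mm tall, are fixed to the +y face of the rails with their bottoms at z = 54 mm, spaced across the span with a 76 mm gap after the −x post and between neighbouring pickets, with 79 mm left before the +x post.


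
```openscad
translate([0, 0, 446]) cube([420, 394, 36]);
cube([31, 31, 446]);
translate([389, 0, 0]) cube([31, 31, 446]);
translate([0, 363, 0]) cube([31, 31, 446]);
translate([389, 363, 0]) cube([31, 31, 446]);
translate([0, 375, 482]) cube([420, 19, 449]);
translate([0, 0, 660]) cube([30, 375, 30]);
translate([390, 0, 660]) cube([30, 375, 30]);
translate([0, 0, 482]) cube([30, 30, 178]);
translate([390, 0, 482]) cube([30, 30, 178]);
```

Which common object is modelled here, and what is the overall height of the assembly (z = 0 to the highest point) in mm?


A chair. The overall height is 931 mm.

A slab on four corner posts with a tall panel at the back — a chair. The seat slab sits at z = 446 with thickness 36, and the 449 mm backrest starts at the seat top, so the overall height is 446 + 36 + 449 = 931 mm.


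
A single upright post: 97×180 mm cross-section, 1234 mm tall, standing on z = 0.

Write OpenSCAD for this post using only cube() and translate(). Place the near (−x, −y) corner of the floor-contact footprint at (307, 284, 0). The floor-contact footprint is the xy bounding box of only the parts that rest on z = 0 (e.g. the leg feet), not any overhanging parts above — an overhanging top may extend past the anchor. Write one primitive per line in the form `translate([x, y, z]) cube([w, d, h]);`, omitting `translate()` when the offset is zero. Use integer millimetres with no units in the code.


translate([307, 284, 0]) cube([97, 180, 1234]);


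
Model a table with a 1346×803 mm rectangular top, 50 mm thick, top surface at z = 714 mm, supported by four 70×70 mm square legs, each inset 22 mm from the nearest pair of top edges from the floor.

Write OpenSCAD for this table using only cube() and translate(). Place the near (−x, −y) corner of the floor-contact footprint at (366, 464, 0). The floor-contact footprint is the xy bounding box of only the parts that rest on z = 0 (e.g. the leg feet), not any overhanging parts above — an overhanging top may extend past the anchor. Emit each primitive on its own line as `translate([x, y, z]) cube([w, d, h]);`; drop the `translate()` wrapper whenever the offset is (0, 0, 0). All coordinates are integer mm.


// leg_h = 714 - 50 = 664
translate([344, 442, 664]) cube([1346, 803, 50]);
translate([366, 464, 0]) cube([70, 70, 664]);
translate([1598, 464, 0]) cube([70, 70, 664]);
translate([366, 1153, 0]) cube([70, 70, 664]);
translate([1598, 1153, 0]) cube([70, 70, 664]);


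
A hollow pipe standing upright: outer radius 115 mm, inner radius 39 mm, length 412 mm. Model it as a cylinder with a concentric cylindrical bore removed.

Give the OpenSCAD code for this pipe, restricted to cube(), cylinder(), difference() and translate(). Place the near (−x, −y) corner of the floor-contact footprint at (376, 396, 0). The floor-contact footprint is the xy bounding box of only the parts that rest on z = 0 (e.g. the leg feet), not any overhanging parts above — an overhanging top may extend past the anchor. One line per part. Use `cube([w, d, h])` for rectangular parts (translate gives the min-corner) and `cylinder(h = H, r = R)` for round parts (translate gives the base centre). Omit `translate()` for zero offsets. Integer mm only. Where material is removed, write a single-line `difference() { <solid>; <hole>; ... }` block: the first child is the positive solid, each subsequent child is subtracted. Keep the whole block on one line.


difference() { translate([491, 511, 0]) cylinder(h = 412, r = 115); translate([491, 511, 0]) cylinder(h = 412, r = 39); }


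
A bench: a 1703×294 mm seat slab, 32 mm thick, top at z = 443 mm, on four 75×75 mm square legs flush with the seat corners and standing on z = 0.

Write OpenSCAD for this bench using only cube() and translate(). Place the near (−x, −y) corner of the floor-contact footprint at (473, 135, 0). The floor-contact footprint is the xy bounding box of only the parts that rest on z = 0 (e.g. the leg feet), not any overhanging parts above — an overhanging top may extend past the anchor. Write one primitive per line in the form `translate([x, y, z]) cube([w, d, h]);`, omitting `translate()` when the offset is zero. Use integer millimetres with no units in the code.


translate([473, 135, 411]) cube([1703, 294, 32]);
translate([473, 135, 0]) cube([75, 75, 411]);
translate([473, 354, 0]) cube([75, 75, 411]);
translate([2101, 135, 0]) cube([75, 75, 411]);
translate([2101, 354, 0]) cube([75, 75, 411]);


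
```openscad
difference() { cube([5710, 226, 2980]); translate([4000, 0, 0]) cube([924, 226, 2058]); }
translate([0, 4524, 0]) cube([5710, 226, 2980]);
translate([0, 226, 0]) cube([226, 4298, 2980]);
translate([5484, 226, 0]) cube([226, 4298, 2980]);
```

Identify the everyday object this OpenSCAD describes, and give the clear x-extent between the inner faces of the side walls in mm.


A single room. The interior width is 5258 mm.

Four walls enclosing a rectangle with a door in the front wall — a room. Outside width 5710 minus two 226 mm walls gives 5258 mm.


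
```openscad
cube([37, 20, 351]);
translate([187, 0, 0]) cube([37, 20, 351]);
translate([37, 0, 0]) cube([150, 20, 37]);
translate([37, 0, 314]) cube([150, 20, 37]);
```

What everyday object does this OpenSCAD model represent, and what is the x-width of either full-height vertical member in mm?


A picture frame. The border width is 37 mm.

Four thin pieces enclosing a rectangular opening — a picture frame. The two full-height stiles are 351 mm tall; the top rail sits at z = 314 and is 37 mm tall, so the border above the opening is 351 − 314 = 37 mm, matching the stile x-width.


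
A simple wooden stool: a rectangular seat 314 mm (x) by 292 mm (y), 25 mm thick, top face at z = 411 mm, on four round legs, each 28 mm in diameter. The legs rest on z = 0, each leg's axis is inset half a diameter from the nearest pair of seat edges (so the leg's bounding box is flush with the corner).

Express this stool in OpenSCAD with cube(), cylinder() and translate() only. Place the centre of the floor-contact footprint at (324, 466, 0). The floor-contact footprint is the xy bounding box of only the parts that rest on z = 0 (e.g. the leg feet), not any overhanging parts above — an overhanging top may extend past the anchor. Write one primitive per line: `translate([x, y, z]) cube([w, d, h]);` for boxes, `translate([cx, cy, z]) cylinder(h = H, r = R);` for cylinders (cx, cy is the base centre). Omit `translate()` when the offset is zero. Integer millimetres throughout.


translate([167, 320, 386]) cube([314, 292, 25]);
translate([181, 334, 0]) cylinder(h = 386, r = 14);
translate([467, 334, 0]) cylinder(h = 386, r = 14);
translate([181, 598, 0]) cylinder(h = 386, r = 14);
translate([467, 598, 0]) cylinder(h = 386, r = 14);


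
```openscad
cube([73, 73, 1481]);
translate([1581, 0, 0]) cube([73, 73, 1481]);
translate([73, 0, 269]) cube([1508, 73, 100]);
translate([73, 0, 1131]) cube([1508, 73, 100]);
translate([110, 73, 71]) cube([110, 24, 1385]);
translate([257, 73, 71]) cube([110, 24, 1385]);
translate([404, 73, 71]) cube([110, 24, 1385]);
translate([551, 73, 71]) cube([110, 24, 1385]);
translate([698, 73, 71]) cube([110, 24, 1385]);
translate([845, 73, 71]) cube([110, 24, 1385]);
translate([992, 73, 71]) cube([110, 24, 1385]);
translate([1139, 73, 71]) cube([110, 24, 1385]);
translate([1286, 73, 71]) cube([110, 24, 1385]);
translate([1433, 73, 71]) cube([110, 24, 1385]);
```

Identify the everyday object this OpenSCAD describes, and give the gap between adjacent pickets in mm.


A fence section. The picket gap is 37 mm.

Two posts, two rails, 10 pickets — a fence section. Span 1508 mm holds 10 pickets of 110 mm with 11 equal gaps: ⌊(1508 − 10·110) / 11⌋ = 37 mm.


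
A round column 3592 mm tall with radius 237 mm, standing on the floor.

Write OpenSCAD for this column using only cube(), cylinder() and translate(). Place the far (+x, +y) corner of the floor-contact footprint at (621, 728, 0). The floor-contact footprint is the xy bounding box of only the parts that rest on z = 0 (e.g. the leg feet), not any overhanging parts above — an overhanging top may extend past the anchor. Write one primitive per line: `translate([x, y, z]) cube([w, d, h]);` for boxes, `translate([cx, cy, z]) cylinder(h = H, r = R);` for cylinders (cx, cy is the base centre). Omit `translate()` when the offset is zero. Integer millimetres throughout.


translate([384, 491, 0]) cylinder(h = 3592, r = 237);


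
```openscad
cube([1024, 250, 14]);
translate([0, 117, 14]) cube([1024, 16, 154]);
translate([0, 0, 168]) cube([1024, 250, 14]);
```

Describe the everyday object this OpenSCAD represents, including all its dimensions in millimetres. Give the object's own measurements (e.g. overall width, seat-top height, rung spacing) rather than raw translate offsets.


An I-beam lying along x, 1024 mm long. Overall section height 182 mm. Two flanges 250 mm wide (y) and 14 mm thick, one on the floor and one at the top; a web 16 mm thick runs between them, centred on the flange width.


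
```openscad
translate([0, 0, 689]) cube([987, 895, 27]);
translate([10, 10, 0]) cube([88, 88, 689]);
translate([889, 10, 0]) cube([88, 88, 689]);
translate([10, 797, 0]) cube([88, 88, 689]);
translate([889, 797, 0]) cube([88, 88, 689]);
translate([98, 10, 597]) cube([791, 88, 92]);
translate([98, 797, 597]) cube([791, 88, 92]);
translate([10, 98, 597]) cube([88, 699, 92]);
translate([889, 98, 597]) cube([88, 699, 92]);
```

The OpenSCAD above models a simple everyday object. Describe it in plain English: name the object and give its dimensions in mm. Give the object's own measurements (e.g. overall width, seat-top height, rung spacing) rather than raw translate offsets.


A table: top 987 mm (x) × 895 mm (y), 27 mm thick, upper face at z = 716 mm, on four 88×88 mm square legs, each inset 10 mm from the nearest pair of top edges from z = 0 to the bottom of the top. Four apron rails, 88 mm thick and 92 mm tall, run between adjacent legs with their top edges flush with the underside of the top and their outer faces flush with the legs' outer faces.


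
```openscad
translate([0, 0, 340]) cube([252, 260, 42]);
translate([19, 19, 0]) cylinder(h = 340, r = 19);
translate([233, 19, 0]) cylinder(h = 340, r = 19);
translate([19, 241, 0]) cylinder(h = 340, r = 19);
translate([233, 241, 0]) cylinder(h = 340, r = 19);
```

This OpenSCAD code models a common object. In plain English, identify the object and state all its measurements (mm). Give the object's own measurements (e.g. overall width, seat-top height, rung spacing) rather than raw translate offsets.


A simple wooden stool: a rectangular seat 252 mm (x) by 260 mm (y), 42 mm thick, top face at z = 382 mm, on four round legs, each 38 mm in diameter. The legs rest on z = 0, each leg's axis is inset half a diameter from the nearest pair of seat edges (so the leg's bounding box is flush with the corner).


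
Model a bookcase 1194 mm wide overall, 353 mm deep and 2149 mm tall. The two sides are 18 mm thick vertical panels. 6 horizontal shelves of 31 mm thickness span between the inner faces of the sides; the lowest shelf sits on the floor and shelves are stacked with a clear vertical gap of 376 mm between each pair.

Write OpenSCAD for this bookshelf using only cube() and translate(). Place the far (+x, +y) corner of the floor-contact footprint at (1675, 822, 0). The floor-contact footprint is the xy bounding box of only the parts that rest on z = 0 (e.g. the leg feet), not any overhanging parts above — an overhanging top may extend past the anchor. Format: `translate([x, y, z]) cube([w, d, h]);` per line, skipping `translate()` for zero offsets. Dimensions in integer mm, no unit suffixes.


translate([481, 469, 0]) cube([18, 353, 2149]);
translate([1657, 469, 0]) cube([18, 353, 2149]);
translate([499, 469, 0]) cube([1158, 353, 31]);
translate([499, 469, 407]) cube([1158, 353, 31]);
translate([499, 469, 814]) cube([1158, 353, 31]);
translate([499, 469, 1221]) cube([1158, 353, 31]);
translate([499, 469, 1628]) cube([1158, 353, 31]);
translate([499, 469, 2035]) cube([1158, 353, 31]);


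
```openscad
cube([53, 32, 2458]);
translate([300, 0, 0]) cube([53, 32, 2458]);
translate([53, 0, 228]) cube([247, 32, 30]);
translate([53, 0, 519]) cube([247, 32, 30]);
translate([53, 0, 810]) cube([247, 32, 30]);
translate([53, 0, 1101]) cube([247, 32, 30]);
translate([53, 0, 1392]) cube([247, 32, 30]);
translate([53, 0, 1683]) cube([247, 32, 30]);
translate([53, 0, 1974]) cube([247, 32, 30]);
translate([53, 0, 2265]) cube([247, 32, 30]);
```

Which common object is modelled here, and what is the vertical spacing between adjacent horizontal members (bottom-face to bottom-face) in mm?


A ladder. The rung spacing is 291 mm.

Two tall 53×32 posts with 8 short bars between them — a ladder. Adjacent rungs sit at z = 228 and z = 519, so the spacing is 519 − 228 = 291 mm.


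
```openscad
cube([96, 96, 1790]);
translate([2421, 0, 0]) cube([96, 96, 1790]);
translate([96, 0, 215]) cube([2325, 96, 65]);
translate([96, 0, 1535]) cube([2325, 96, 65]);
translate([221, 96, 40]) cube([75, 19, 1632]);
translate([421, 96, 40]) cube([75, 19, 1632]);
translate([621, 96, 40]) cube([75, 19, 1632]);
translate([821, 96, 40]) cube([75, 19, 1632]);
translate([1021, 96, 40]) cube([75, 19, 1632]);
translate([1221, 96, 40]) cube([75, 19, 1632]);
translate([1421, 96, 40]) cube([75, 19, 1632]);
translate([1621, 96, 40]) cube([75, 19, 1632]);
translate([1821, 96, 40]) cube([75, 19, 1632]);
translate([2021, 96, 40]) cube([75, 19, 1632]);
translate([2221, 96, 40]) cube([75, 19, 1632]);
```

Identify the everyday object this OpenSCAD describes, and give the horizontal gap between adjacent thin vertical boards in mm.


A fence section. The picket gap is 125 mm.

Two posts, two rails, 11 pickets — a fence section. Span 2325 mm holds 11 pickets of 75 mm with 12 equal gaps: ⌊(2325 − 11·75) / 12⌋ = 125 mm.


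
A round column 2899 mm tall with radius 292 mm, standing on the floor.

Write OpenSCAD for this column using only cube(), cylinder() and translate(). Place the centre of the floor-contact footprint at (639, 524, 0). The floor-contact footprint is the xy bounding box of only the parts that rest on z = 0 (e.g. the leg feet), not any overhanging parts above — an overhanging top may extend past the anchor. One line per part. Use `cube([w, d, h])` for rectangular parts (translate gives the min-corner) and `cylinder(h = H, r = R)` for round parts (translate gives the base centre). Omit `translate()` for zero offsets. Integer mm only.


translate([639, 524, 0]) cylinder(h = 2899, r = 292);


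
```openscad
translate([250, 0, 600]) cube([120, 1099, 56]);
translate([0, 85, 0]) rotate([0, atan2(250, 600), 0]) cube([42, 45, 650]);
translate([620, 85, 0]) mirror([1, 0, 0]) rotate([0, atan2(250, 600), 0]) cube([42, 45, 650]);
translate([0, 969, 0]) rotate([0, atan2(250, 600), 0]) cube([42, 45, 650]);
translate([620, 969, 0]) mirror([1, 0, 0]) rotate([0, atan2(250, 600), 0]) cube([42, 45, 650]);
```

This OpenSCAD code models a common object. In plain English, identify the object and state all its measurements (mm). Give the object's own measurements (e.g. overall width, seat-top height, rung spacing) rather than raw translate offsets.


A sawhorse. A 120×1099×56 mm beam (x, y, z) sits on two A-frame leg pairs. Each pair is two raked legs of 42×45 mm section (45 mm along y) splaying symmetrically in x. Each leg rises 600 mm vertically over 250 mm of horizontal reach and is 650 mm long along its own axis. Every leg's outer bottom edge rests on the floor and its outer top edge meets a bottom edge of the beam — the left legs (tilting toward +x) meet the beam's −x bottom edge, the right legs (their mirror images, tilting toward −x) meet its +x bottom edge — so the leg tops tuck under the beam, the beam's underside is 600 mm above the floor, and the feet are 620 mm apart outside-to-outside with the beam centred between them. The two leg pairs are set in 85 mm from either end of the beam.


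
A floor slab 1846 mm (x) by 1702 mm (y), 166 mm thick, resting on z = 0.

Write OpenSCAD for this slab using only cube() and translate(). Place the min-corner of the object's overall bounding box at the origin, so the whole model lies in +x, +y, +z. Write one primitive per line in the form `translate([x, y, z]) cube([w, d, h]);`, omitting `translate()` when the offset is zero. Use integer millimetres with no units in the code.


cube([1846, 1702, 166]);


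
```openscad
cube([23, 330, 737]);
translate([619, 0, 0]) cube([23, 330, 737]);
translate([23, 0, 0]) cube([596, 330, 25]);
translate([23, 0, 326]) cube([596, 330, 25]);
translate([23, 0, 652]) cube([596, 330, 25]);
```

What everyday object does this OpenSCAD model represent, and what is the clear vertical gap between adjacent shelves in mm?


A bookshelf. The clear shelf gap is 301 mm.

Two tall side panels with 3 horizontal boards between them — a bookshelf. The first two shelf undersides are at z = 0 and z = 326; with shelf thickness 25, the clear gap is 326 − 0 − 25 = 301 mm.


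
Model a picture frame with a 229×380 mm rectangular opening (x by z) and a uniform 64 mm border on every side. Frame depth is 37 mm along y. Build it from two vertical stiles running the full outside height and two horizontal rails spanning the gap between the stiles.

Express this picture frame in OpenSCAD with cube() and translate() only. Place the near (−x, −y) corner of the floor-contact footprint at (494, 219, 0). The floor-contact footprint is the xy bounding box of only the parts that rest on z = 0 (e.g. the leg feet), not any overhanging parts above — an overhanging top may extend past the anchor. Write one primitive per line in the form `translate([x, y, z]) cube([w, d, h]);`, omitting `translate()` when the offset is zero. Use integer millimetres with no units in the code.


translate([494, 219, 0]) cube([64, 37, 508]);
translate([787, 219, 0]) cube([64, 37, 508]);
translate([558, 219, 0]) cube([229, 37, 64]);
translate([558, 219, 444]) cube([229, 37, 64]);


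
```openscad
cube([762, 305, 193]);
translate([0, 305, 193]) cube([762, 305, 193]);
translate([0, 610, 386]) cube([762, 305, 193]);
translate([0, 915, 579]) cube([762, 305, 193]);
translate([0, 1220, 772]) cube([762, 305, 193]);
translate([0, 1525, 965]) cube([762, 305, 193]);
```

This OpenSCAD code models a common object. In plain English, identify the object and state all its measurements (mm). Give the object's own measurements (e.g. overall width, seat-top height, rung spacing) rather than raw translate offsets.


A straight staircase of 6 solid steps. Each step is 762 mm wide (x), 305 mm deep (y, the going) and 193 mm tall (the rise). The first step rests on the floor; each subsequent step sits one going further in +y and one rise higher in +z, directly behind and above the previous step with no overlap.


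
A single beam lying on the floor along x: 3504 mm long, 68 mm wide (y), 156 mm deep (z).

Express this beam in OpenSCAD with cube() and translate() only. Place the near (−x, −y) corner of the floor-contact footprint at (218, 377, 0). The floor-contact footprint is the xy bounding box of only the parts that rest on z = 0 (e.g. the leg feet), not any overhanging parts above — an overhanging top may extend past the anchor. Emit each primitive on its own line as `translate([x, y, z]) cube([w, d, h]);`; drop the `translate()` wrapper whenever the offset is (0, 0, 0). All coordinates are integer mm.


translate([218, 377, 0]) cube([3504, 68, 156]);


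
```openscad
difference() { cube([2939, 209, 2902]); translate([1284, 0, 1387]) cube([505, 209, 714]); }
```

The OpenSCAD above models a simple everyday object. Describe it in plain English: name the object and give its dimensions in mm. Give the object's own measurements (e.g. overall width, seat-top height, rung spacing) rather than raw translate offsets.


A wall 2939 mm long (x), 209 mm thick (y), 2902 mm tall, with a rectangular window opening cut through it. The opening is 505 mm wide and 714 mm tall; its sill is at z = 1387 mm and its near (−x) edge is 1284 mm from the wall's −x end. The opening passes through the full wall thickness.


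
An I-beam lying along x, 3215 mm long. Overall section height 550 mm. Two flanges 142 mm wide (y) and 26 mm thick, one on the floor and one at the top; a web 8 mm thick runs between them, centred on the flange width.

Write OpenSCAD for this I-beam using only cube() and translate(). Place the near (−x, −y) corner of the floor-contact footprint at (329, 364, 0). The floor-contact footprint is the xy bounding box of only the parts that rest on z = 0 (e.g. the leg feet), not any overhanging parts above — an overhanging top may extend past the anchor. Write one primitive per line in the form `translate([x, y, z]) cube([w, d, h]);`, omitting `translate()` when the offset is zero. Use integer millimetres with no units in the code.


translate([329, 364, 0]) cube([3215, 142, 26]);
translate([329, 431, 26]) cube([3215, 8, 498]);
translate([329, 364, 524]) cube([3215, 142, 26]);


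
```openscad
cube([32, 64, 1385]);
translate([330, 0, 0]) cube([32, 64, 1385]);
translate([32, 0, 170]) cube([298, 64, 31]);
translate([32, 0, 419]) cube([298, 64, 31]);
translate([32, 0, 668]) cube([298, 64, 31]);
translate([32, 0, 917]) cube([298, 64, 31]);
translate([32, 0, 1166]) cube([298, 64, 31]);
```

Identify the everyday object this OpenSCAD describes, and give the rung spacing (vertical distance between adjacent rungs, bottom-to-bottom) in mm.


A ladder. The rung spacing is 249 mm.

Two tall 32×64 posts with 5 short bars between them — a ladder. Adjacent rungs sit at z = 170 and z = 419, so the spacing is 419 − 170 = 249 mm.


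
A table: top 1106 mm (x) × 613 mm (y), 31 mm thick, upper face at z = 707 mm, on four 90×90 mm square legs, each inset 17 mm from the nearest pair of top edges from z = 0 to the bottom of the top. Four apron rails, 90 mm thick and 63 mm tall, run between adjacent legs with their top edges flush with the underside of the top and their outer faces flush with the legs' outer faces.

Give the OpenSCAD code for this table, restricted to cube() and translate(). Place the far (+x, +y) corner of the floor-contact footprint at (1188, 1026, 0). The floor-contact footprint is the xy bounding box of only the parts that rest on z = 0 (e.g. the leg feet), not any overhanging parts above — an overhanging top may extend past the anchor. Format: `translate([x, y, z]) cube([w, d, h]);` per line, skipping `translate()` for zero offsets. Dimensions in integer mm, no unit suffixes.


translate([99, 430, 676]) cube([1106, 613, 31]);
translate([116, 447, 0]) cube([90, 90, 676]);
translate([1098, 447, 0]) cube([90, 90, 676]);
translate([116, 936, 0]) cube([90, 90, 676]);
translate([1098, 936, 0]) cube([90, 90, 676]);
translate([206, 447, 613]) cube([892, 90, 63]);
translate([206, 936, 613]) cube([892, 90, 63]);
translate([116, 537, 613]) cube([90, 399, 63]);
translate([1098, 537, 613]) cube([90, 399, 63]);


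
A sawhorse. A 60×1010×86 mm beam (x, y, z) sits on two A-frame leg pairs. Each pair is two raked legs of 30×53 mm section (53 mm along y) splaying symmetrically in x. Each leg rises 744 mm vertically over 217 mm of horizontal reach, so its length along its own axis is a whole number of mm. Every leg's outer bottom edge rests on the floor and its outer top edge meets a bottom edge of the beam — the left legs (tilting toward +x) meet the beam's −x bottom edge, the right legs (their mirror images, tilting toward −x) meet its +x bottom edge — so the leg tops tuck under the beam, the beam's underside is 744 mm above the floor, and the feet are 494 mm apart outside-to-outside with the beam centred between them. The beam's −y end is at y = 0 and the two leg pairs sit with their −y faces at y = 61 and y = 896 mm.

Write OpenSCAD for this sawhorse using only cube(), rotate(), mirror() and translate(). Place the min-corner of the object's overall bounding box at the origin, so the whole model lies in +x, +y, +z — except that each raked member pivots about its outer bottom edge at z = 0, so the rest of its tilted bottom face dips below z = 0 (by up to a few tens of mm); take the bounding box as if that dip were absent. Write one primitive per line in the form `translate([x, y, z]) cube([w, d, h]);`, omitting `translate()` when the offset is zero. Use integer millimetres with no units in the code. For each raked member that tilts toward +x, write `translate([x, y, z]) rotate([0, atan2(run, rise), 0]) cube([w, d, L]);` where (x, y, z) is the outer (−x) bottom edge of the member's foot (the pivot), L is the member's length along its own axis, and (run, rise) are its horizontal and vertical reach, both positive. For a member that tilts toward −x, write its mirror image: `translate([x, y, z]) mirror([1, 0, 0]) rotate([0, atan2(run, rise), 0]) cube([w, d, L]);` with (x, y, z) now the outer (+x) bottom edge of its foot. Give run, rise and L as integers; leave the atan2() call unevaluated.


translate([217, 0, 744]) cube([60, 1010, 86]);
translate([0, 61, 0]) rotate([0, atan2(217, 744), 0]) cube([30, 53, 775]);
translate([494, 61, 0]) mirror([1, 0, 0]) rotate([0, atan2(217, 744), 0]) cube([30, 53, 775]);
translate([0, 896, 0]) rotate([0, atan2(217, 744), 0]) cube([30, 53, 775]);
translate([494, 896, 0]) mirror([1, 0, 0]) rotate([0, atan2(217, 744), 0]) cube([30, 53, 775]);


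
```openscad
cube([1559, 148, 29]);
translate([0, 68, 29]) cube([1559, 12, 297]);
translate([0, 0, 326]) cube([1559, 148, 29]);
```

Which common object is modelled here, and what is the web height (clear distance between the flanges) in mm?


An I-beam. The web height is 297 mm.

Two wide flanges with a thin centred web — an I-beam. Overall 355 mm minus two 29 mm flanges gives a web of 355 − 2·29 = 297 mm.


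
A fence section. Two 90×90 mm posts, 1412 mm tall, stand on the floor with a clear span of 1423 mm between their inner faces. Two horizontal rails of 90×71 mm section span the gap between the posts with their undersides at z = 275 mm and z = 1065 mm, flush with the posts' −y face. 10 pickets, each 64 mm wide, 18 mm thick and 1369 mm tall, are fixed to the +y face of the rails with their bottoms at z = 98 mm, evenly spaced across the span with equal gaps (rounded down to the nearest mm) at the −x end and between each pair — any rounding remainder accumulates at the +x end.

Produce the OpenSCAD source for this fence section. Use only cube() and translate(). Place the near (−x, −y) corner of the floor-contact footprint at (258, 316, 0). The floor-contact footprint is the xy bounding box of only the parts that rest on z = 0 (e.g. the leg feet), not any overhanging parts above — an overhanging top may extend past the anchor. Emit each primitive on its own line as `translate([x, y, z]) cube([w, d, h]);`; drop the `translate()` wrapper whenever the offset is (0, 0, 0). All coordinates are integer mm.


translate([258, 316, 0]) cube([90, 90, 1412]);
translate([1771, 316, 0]) cube([90, 90, 1412]);
translate([348, 316, 275]) cube([1423, 90, 71]);
translate([348, 316, 1065]) cube([1423, 90, 71]);
translate([419, 406, 98]) cube([64, 18, 1369]);
translate([554, 406, 98]) cube([64, 18, 1369]);
translate([689, 406, 98]) cube([64, 18, 1369]);
translate([824, 406, 98]) cube([64, 18, 1369]);
translate([959, 406, 98]) cube([64, 18, 1369]);
translate([1094, 406, 98]) cube([64, 18, 1369]);
translate([1229, 406, 98]) cube([64, 18, 1369]);
translate([1364, 406, 98]) cube([64, 18, 1369]);
translate([1499, 406, 98]) cube([64, 18, 1369]);
translate([1634, 406, 98]) cube([64, 18, 1369]);


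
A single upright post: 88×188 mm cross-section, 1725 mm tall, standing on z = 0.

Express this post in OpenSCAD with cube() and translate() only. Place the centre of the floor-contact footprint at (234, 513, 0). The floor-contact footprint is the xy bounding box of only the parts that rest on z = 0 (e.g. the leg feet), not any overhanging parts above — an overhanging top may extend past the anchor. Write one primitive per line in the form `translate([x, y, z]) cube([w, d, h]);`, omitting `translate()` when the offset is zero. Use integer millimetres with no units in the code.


translate([190, 419, 0]) cube([88, 188, 1725]);


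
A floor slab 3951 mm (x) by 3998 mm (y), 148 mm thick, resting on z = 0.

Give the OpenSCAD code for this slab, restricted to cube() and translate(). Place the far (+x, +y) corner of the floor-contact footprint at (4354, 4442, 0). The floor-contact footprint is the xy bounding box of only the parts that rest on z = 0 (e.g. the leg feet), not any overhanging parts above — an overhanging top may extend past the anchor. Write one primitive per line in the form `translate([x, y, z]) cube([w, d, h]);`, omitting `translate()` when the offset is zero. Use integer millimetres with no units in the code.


translate([403, 444, 0]) cube([3951, 3998, 148]);


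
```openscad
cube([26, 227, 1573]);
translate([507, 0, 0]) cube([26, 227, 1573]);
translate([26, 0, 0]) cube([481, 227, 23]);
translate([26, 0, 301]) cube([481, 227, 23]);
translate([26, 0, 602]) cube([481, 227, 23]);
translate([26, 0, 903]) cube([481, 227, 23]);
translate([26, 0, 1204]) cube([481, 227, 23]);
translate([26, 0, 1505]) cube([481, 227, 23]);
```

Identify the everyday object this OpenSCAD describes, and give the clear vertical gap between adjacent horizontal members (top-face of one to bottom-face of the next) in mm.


A bookshelf. The clear shelf gap is 278 mm.

Two tall side panels with 6 horizontal boards between them — a bookshelf. The first two shelf undersides are at z = 0 and z = 301; with shelf thickness 23, the clear gap is 301 − 0 − 23 = 278 mm.


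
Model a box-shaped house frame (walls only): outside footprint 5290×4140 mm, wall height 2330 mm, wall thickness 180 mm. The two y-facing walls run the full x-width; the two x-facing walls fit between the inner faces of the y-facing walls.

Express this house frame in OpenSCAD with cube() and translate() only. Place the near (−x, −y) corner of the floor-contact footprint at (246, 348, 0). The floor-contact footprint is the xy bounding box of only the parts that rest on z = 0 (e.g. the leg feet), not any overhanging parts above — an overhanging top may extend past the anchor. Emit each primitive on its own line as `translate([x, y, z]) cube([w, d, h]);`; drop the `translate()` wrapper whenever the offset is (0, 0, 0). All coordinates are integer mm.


translate([246, 348, 0]) cube([5290, 180, 2330]);
translate([246, 4308, 0]) cube([5290, 180, 2330]);
translate([246, 528, 0]) cube([180, 3780, 2330]);
translate([5356, 528, 0]) cube([180, 3780, 2330]);


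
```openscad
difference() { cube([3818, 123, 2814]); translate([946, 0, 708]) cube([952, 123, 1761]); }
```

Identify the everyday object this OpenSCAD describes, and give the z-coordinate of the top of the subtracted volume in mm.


A wall with a window opening. The window head height is 2469 mm.

A wall with a rectangular opening subtracted — a window. Sill at z = 708, opening 1761 mm tall, so the head is at 708 + 1761 = 2469 mm.


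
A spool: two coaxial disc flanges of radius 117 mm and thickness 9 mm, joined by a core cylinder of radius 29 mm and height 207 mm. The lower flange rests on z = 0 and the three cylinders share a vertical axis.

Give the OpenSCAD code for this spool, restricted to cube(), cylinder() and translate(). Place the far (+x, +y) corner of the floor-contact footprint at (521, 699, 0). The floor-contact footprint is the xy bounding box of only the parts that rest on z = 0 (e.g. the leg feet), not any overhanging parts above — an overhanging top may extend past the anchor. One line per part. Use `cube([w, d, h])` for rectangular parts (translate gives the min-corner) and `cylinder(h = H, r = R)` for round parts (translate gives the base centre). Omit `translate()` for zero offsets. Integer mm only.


translate([404, 582, 0]) cylinder(h = 9, r = 117);
translate([404, 582, 9]) cylinder(h = 207, r = 29);
translate([404, 582, 216]) cylinder(h = 9, r = 117);


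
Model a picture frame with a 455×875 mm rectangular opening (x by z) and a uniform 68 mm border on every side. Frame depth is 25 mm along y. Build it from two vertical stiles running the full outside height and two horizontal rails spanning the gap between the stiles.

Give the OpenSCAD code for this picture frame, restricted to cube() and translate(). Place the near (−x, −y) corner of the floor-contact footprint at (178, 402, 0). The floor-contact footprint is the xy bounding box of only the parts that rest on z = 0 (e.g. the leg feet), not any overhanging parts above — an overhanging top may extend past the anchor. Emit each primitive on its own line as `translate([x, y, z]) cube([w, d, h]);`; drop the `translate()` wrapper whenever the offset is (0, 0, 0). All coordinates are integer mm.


translate([178, 402, 0]) cube([68, 25, 1011]);
translate([701, 402, 0]) cube([68, 25, 1011]);
translate([246, 402, 0]) cube([455, 25, 68]);
translate([246, 402, 943]) cube([455, 25, 68]);


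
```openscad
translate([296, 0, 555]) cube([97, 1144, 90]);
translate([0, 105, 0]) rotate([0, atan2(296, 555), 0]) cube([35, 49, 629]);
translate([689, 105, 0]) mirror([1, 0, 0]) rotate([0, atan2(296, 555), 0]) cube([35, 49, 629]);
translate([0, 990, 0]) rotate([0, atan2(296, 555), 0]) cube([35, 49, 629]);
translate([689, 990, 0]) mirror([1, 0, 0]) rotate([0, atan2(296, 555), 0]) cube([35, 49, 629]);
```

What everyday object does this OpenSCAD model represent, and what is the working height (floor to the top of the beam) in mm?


A sawhorse. The overall height is 645 mm.

A beam across two mirrored pairs of raked legs — a sawhorse. The beam's underside is at z = 555 (matching the legs' vertical rise in atan2(296, 555)) and the beam is 90 mm tall, so its top is at 555 + 90 = 645 mm. The raked legs top out at the beam's underside, so that is the highest point.


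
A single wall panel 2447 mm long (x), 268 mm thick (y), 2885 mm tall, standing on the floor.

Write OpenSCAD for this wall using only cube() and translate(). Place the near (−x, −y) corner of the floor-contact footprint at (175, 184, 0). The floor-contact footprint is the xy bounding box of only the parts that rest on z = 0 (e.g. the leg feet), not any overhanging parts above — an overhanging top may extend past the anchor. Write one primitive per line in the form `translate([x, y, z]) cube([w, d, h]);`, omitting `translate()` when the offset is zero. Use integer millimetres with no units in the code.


translate([175, 184, 0]) cube([2447, 268, 2885]);


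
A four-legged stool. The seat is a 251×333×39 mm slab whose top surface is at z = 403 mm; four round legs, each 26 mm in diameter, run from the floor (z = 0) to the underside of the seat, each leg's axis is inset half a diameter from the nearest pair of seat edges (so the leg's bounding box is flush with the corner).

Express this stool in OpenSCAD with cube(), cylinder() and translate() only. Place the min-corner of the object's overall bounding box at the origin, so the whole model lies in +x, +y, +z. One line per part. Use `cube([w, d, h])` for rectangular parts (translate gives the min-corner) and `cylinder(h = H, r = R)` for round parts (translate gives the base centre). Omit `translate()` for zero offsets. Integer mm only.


// leg_h = 403 - 39 = 364
translate([0, 0, 364]) cube([251, 333, 39]);
translate([13, 13, 0]) cylinder(h = 364, r = 13);
translate([238, 13, 0]) cylinder(h = 364, r = 13);
translate([13, 320, 0]) cylinder(h = 364, r = 13);
translate([238, 320, 0]) cylinder(h = 364, r = 13);


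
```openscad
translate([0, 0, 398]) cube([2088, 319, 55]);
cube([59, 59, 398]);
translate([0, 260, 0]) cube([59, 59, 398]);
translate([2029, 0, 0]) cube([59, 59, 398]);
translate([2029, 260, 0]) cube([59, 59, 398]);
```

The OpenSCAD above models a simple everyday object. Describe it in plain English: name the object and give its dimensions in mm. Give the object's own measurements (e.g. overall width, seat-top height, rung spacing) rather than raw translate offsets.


A long wooden bench with a 2088 mm (x) × 319 mm (y) seat, 55 mm thick, its top surface 453 mm above the floor. Four 59 mm square legs at the seat corners, flush with the edges, run from z = 0 to the seat underside.


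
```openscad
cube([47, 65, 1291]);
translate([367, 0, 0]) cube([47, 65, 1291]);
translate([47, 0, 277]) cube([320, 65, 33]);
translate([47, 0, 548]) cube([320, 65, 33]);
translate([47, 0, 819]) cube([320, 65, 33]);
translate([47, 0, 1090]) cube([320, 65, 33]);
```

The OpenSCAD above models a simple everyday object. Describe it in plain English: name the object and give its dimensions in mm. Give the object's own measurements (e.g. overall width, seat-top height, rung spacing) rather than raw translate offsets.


A straight ladder. Two 47×65 mm vertical rails, 1291 mm tall, stand 414 mm apart (outside-to-outside) with their front faces coplanar on the −y side. 4 rungs, each 65 mm deep and 33 mm tall, span between the inner faces of the rails, front faces flush with the rails. The lowest rung's underside is at z = 277 mm and rungs are spaced 271 mm apart (underside to underside).
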